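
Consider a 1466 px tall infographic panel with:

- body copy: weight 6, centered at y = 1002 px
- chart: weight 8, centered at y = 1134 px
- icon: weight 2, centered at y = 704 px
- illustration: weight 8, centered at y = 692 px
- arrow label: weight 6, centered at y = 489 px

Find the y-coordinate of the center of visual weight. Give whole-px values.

y ≈ 832

Σw = 6 + 8 + 2 + 8 + 6 = 30.
Σw·y = 6·1002 + 8·1134 + 2·704 + 8·692 + 6·489 = 24962, so ȳ = 24962/30 ≈ 832.07.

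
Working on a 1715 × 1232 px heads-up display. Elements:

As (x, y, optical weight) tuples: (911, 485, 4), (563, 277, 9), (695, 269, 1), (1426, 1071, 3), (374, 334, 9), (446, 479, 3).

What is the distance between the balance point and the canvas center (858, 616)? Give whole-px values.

Total weight = 4 + 9 + 1 + 3 + 9 + 3 = 29.
x: (4·911 + 9·563 + 1·695 + 3·1426 + 9·374 + 3·446) / 29 = 18388 / 29 ≈ 634.07
y: (4·485 + 9·277 + 1·269 + 3·1071 + 9·334 + 3·479) / 29 = 12358 / 29 ≈ 426.14
Offset from (858, 616): Δx ≈ -223.93, Δy ≈ -189.86; distance = √(Δx² + Δy²) ≈ 293.59.

≈ 294 px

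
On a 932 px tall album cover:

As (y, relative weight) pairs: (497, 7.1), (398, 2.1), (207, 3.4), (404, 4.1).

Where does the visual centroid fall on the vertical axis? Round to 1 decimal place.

y ≈ 402.7

Σw = 7.1 + 2.1 + 3.4 + 4.1 = 16.7.
Σw·y = 7.1·497 + 2.1·398 + 3.4·207 + 4.1·404 = 6724.7, so ȳ = 6724.7/16.7 ≈ 402.68.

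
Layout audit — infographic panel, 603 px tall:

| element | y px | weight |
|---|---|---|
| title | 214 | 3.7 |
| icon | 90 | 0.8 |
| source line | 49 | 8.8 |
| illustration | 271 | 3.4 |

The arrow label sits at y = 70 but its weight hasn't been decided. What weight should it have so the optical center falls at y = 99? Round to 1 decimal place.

Known weights sum to 3.7 + 0.8 + 8.8 + 3.4 = 16.7; their moment is 3.7·214 + 0.8·90 + 8.8·49 + 3.4·271 = 2216.4.
Balance at y = 99 requires (2216.4 + w·70) / (16.7 + w) = 99.
So w = (99·16.7 − 2216.4)/(70 − 99) = -563.1/-29 ≈ 19.42.

w ≈ 19.4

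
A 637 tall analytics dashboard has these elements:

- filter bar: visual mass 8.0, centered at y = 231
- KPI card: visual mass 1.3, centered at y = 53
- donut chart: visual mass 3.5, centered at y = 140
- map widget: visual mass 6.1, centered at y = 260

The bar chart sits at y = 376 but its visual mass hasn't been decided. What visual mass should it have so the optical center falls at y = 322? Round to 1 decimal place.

Known weights sum to 8.0 + 1.3 + 3.5 + 6.1 = 18.9; their moment is 8.0·231 + 1.3·53 + 3.5·140 + 6.1·260 = 3992.9.
Balance at y = 322 requires (3992.9 + w·376) / (18.9 + w) = 322.
Solving: w = (322·18.9 − 3992.9) / (376 − 322) = 2092.9 / 54 ≈ 38.76.

w ≈ 38.8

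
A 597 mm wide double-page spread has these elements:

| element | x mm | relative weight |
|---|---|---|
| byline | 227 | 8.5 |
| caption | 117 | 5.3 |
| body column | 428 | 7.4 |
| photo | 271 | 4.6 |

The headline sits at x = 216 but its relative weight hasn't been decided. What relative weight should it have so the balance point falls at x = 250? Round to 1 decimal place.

w ≈ 15.1

Known weights sum to 8.5 + 5.3 + 7.4 + 4.6 = 25.8; their moment is 8.5·227 + 5.3·117 + 7.4·428 + 4.6·271 = 6963.4.
For the centroid to hit 250: (6963.4 + w·216) / (25.8 + w) = 250.
Rearranging, w·(216 − 250) = 250·25.8 − 6963.4 = -513.4, so w ≈ -513.4/-34 = 15.10.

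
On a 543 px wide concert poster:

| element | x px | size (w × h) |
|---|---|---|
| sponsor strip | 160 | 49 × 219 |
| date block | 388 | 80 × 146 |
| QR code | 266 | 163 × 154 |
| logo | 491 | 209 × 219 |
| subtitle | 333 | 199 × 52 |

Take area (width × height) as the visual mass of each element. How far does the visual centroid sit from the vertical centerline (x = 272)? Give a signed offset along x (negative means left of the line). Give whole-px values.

≈ 103 px

Taking area as weight: sponsor strip 49·219 = 10731, date block 80·146 = 11680, QR code 163·154 = 25102, logo 209·219 = 45771, subtitle 199·52 = 10348. Sum 103632.
x: (10731·160 + 11680·388 + 25102·266 + 45771·491 + 10348·333) / 103632 = 38845377 / 103632 ≈ 374.84
Offset from x = 272: 374.84 − 272 ≈ 102.84.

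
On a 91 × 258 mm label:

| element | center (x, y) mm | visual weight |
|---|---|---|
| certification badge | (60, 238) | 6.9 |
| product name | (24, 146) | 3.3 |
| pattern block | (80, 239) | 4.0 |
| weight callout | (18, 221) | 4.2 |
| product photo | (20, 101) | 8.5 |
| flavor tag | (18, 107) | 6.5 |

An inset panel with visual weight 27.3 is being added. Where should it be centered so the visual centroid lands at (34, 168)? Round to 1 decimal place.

New total weight: (6.9 + 3.3 + 4.0 + 4.2 + 8.5 + 6.5) + 27.3 = 60.7.
Along x: (1175.8 + 27.3·x) / 60.7 = 34 (existing moment 6.9·60 + 3.3·24 + 4.0·80 + 4.2·18 + 8.5·20 + 6.5·18 = 1175.8) ⇒ x = (2063.8 − 1175.8) / 27.3 ≈ 32.53.
Along y: (5562.2 + 27.3·y) / 60.7 = 168 (existing moment 6.9·238 + 3.3·146 + 4.0·239 + 4.2·221 + 8.5·101 + 6.5·107 = 5562.2) ⇒ y = (10197.6 − 5562.2) / 27.3 ≈ 169.79.

(32.5, 169.8)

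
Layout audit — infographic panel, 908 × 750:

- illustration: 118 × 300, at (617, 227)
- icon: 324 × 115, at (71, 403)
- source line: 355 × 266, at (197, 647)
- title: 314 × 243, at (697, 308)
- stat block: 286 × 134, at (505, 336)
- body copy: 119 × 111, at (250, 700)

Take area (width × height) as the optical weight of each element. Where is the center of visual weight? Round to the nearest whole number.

(403, 440)

Areas: illustration 118·300 = 35400, icon 324·115 = 37260, source line 355·266 = 94430, title 314·243 = 76302, stat block 286·134 = 38324, body copy 119·111 = 13209. Total weight = 294925.
Σw·x = 118928334; x̄ = 118928334/294925 ≈ 403.25.
y: moment 129771970 / weight 294925 ≈ 440.02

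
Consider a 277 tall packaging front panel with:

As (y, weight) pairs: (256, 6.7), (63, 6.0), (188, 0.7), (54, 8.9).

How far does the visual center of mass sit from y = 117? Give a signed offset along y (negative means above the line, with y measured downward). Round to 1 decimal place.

Weights sum to 6.7 + 6.0 + 0.7 + 8.9 = 22.3.
y: (6.7·256 + 6.0·63 + 0.7·188 + 8.9·54) / 22.3 = 2705.4 / 22.3 ≈ 121.32
Difference: 121.32 − 117 ≈ 4.32.

≈ 4.3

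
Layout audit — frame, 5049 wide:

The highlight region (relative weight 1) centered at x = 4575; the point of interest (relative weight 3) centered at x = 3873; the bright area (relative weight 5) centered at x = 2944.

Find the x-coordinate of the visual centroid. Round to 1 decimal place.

x ≈ 3434.9

Σw = 1 + 3 + 5 = 9.
x: (1·4575 + 3·3873 + 5·2944) / 9 = 30914 / 9 ≈ 3434.89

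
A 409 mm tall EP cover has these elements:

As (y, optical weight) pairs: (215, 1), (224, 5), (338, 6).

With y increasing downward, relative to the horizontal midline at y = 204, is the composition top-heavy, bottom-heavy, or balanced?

bottom-heavy

Σw = 1 + 5 + 6 = 12.
y: (1·215 + 5·224 + 6·338) / 12 = 3363 / 12 ≈ 280.25
280.2 lies below (larger y than) the midline 204, so the layout is bottom-heavy.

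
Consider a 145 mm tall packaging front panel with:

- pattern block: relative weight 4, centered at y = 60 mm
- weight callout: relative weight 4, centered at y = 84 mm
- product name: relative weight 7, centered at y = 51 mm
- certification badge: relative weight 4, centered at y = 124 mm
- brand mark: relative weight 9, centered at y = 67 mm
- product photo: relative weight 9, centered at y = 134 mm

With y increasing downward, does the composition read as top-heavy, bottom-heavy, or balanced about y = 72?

bottom-heavy

Σw = 4 + 4 + 7 + 4 + 9 + 9 = 37.
Σw·y = 4·60 + 4·84 + 7·51 + 4·124 + 9·67 + 9·134 = 3238, so ȳ = 3238/37 ≈ 87.51.
Since 87.5 is below (larger y than) 72, the composition reads bottom-heavy.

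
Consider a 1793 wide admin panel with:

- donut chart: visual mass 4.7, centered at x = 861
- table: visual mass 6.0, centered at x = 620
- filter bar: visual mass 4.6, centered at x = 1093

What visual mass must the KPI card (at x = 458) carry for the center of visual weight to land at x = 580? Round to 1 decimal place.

Fixed elements: Σw = 4.7 + 6.0 + 4.6 = 15.3, Σw·x = 4.7·861 + 6.0·620 + 4.6·1093 = 12794.5.
Set Σw·x/Σw = 580: (12794.5 + 458w) = 580·(15.3 + w).
So w = (580·15.3 − 12794.5)/(458 − 580) = -3920.5/-122 ≈ 32.14.

w ≈ 32.1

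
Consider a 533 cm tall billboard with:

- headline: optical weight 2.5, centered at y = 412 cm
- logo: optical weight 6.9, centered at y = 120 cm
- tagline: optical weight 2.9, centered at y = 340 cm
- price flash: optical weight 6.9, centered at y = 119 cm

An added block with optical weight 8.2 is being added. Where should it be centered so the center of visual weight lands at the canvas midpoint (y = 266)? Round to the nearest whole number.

y ≈ 442

After adding the added block, total weight = 2.5 + 6.9 + 2.9 + 6.9 + 8.2 = 27.4.
y: target moment 27.4×266 = 7288.4; current 2.5·412 + 6.9·120 + 2.9·340 + 6.9·119 = 3665.1; the added block supplies 3623.3, so y = 3623.3/8.2 ≈ 441.87.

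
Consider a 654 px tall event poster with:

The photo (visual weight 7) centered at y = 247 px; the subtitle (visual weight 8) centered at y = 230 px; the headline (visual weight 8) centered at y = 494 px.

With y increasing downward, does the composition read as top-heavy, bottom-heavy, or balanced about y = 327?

balanced

Total weight = 7 + 8 + 8 = 23.
Σw·y = 7·247 + 8·230 + 8·494 = 7521, so ȳ = 7521/23 ≈ 327.00.
The centroid 327.00 matches the midline at 327, so the layout is balanced.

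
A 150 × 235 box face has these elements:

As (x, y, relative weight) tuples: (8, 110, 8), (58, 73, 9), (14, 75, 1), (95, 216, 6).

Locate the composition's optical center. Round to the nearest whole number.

Total weight = 8 + 9 + 1 + 6 = 24.
Σw·x = 8·8 + 9·58 + 1·14 + 6·95 = 1170, so x̄ = 1170/24 ≈ 48.75.
Σw·y = 8·110 + 9·73 + 1·75 + 6·216 = 2908, so ȳ = 2908/24 ≈ 121.17.

(49, 121)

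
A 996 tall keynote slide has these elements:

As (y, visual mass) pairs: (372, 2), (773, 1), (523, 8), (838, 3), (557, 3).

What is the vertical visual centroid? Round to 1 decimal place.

y ≈ 581.5

Weights sum to 2 + 1 + 8 + 3 + 3 = 17.
y: (2·372 + 1·773 + 8·523 + 3·838 + 3·557) / 17 = 9886 / 17 ≈ 581.53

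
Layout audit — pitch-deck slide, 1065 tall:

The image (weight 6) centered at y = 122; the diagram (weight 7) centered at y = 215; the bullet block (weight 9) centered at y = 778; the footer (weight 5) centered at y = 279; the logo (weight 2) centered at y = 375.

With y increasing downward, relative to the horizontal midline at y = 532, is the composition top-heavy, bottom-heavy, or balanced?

Total weight = 6 + 7 + 9 + 5 + 2 = 29.
y-moment: 6·122 + 7·215 + 9·778 + 5·279 + 2·375 = 11384; centroid 11384/29 ≈ 392.55.
Since 392.6 is above (smaller y than) 532, the composition reads top-heavy.

top-heavy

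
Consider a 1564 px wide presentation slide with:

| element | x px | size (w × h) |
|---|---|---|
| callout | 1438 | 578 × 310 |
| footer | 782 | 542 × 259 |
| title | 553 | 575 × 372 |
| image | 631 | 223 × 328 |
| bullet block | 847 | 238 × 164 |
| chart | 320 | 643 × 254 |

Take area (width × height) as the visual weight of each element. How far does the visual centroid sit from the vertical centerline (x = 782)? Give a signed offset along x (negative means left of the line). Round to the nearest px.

≈ -19 px

Areas → weights: callout 578·310 = 179180, footer 542·259 = 140378, title 575·372 = 213900, image 223·328 = 73144, bullet block 238·164 = 39032, chart 643·254 = 163322; Σw = 808956.
Σw·x = 179180·1438 + 140378·782 + 213900·553 + 73144·631 + 39032·847 + 163322·320 = 617200144, so x̄ = 617200144/808956 ≈ 762.96.
Offset from x = 782: 762.96 − 782 ≈ -19.04.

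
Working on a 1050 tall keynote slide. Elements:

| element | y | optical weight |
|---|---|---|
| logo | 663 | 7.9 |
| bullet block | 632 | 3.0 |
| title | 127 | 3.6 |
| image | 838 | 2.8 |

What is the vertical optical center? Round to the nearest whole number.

Weights sum to 7.9 + 3.0 + 3.6 + 2.8 = 17.3.
Σw·y = 7.9·663 + 3.0·632 + 3.6·127 + 2.8·838 = 9937.3, so ȳ = 9937.3/17.3 ≈ 574.41.

y ≈ 574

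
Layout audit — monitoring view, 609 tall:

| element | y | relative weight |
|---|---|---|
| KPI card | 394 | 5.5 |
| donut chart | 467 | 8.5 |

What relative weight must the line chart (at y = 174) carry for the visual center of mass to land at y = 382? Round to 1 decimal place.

w ≈ 3.8

Fixed elements: Σw = 5.5 + 8.5 = 14.0, Σw·y = 5.5·394 + 8.5·467 = 6136.5.
For the centroid to hit 382: (6136.5 + w·174) / (14.0 + w) = 382.
Rearranging, w·(174 − 382) = 382·14.0 − 6136.5 = -788.5, so w ≈ -788.5/-208 = 3.79.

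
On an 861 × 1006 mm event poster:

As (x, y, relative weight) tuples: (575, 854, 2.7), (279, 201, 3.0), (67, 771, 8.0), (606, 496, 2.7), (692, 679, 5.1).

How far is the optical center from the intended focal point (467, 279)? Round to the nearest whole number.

Total weight = 2.7 + 3.0 + 8.0 + 2.7 + 5.1 = 21.5.
x: (2.7·575 + 3.0·279 + 8.0·67 + 2.7·606 + 5.1·692) / 21.5 = 8090.9 / 21.5 ≈ 376.32
y: (2.7·854 + 3.0·201 + 8.0·771 + 2.7·496 + 5.1·679) / 21.5 = 13878.9 / 21.5 ≈ 645.53
Offset from (467, 279): Δx ≈ -90.68, Δy ≈ 366.53; distance = √(Δx² + Δy²) ≈ 377.58.

≈ 378 mm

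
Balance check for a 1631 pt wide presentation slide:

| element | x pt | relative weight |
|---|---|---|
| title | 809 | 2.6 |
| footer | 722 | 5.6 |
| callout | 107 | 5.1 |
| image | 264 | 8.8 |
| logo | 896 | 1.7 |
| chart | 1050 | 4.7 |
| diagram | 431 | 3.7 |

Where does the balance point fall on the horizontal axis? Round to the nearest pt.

Total weight = 2.6 + 5.6 + 5.1 + 8.8 + 1.7 + 4.7 + 3.7 = 32.2.
Σw·x = 17068.4; x̄ = 17068.4/32.2 ≈ 530.07.

x ≈ 530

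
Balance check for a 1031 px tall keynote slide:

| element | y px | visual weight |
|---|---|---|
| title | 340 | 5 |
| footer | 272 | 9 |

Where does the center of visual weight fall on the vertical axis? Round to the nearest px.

Weights sum to 5 + 9 = 14.
y-moment: 5·340 + 9·272 = 4148; centroid 4148/14 ≈ 296.29.

y ≈ 296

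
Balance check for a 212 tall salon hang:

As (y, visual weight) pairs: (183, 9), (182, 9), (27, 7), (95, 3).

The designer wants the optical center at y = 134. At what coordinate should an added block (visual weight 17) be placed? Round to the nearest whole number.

New total weight: (9 + 9 + 7 + 3) + 17 = 45.
Along y: (3759 + 17·y) / 45 = 134 (existing moment 9·183 + 9·182 + 7·27 + 3·95 = 3759) ⇒ y = (6030 − 3759) / 17 ≈ 133.59.

y ≈ 134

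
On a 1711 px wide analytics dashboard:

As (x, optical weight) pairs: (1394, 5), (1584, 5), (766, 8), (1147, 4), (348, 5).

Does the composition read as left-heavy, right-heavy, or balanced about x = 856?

Total weight = 5 + 5 + 8 + 4 + 5 = 27.
x-moment: 5·1394 + 5·1584 + 8·766 + 4·1147 + 5·348 = 27346; centroid 27346/27 ≈ 1012.81.
Since 1012.8 is right of 856, the composition reads right-heavy.

right-heavy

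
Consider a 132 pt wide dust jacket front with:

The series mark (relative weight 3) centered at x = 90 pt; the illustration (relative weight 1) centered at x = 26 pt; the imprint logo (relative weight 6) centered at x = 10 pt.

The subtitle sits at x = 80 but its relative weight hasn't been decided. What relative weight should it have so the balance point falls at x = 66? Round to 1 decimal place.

Fixed elements: Σw = 3 + 1 + 6 = 10, Σw·x = 3·90 + 1·26 + 6·10 = 356.
Set Σw·x/Σw = 66: (356 + 80w) = 66·(10 + w).
Solving: w = (66·10 − 356) / (80 − 66) = 304 / 14 ≈ 21.71.

w ≈ 21.7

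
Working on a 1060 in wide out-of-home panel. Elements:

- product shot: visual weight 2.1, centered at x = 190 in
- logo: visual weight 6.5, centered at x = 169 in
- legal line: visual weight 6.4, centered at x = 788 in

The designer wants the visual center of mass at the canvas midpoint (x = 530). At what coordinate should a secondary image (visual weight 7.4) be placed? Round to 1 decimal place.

x ≈ 720.4

New total weight: (2.1 + 6.5 + 6.4) + 7.4 = 22.4.
x: need Σw·x = 22.4·530 = 11872.0. Existing = 2.1·190 + 6.5·169 + 6.4·788 = 6540.7. Remainder 5331.3 / 7.4 ≈ 720.45.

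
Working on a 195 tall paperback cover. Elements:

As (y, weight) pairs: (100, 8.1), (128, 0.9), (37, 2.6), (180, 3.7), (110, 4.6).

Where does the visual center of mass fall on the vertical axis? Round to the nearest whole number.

y ≈ 110

Total weight = 8.1 + 0.9 + 2.6 + 3.7 + 4.6 = 19.9.
y-moment: 8.1·100 + 0.9·128 + 2.6·37 + 3.7·180 + 4.6·110 = 2193.4; centroid 2193.4/19.9 ≈ 110.22.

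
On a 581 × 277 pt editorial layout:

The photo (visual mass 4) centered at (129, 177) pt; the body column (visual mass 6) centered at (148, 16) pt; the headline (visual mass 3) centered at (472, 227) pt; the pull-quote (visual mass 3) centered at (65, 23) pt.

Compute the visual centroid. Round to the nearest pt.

Total weight = 4 + 6 + 3 + 3 = 16.
x: (4·129 + 6·148 + 3·472 + 3·65) / 16 = 3015 / 16 ≈ 188.44
y: (4·177 + 6·16 + 3·227 + 3·23) / 16 = 1554 / 16 ≈ 97.12

(188, 97)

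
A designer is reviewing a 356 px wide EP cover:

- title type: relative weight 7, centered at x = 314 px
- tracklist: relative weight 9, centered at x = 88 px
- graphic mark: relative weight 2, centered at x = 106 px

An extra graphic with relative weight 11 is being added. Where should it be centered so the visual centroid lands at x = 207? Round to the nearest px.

x ≈ 255

New total weight: (7 + 9 + 2) + 11 = 29.
Along x: (3202 + 11·x) / 29 = 207 (existing moment 7·314 + 9·88 + 2·106 = 3202) ⇒ x = (6003 − 3202) / 11 ≈ 254.64.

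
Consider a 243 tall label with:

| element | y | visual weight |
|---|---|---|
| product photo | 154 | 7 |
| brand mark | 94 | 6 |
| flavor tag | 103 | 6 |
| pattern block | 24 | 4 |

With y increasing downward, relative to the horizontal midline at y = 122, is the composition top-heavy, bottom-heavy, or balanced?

Total weight = 7 + 6 + 6 + 4 = 23.
Σw·y = 7·154 + 6·94 + 6·103 + 4·24 = 2356, so ȳ = 2356/23 ≈ 102.43.
Since 102.4 is above (smaller y than) 122, the composition reads top-heavy.

top-heavy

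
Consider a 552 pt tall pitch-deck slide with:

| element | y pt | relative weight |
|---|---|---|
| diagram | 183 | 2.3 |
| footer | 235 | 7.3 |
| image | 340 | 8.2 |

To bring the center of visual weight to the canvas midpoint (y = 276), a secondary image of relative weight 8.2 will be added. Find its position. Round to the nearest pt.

With the secondary image, Σw becomes 2.3 + 7.3 + 8.2 + 8.2 = 26.0.
Along y: (4924.4 + 8.2·y) / 26.0 = 276 (existing moment 2.3·183 + 7.3·235 + 8.2·340 = 4924.4) ⇒ y = (7176.0 − 4924.4) / 8.2 ≈ 274.59.

y ≈ 275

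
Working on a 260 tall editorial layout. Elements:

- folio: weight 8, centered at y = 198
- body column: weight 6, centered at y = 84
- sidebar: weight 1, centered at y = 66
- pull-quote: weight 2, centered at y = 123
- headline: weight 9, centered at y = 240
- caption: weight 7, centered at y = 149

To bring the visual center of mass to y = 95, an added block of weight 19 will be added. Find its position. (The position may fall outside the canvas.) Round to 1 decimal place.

y ≈ -34.9

New total weight: (8 + 6 + 1 + 2 + 9 + 7) + 19 = 52.
y: need Σw·y = 52·95 = 4940. Existing = 8·198 + 6·84 + 1·66 + 2·123 + 9·240 + 7·149 = 5603. Remainder -663 / 19 ≈ -34.89.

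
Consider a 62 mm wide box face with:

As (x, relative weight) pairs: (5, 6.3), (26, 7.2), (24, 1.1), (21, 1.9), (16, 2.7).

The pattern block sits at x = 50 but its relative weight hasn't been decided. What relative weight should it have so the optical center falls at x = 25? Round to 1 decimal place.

w ≈ 6.1

Existing Σw = 19.2 (6.3 + 7.2 + 1.1 + 1.9 + 2.7); existing moment 6.3·5 + 7.2·26 + 1.1·24 + 1.9·21 + 2.7·16 = 328.2.
Set Σw·x/Σw = 25: (328.2 + 50w) = 25·(19.2 + w).
Rearranging, w·(50 − 25) = 25·19.2 − 328.2 = 151.8, so w ≈ 151.8/25 = 6.07.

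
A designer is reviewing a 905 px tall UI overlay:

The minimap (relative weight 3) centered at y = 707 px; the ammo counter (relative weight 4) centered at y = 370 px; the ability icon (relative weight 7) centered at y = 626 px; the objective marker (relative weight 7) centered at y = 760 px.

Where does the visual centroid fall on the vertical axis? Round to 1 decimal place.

Weights sum to 3 + 4 + 7 + 7 = 21.
y-moment: 3·707 + 4·370 + 7·626 + 7·760 = 13303; centroid 13303/21 ≈ 633.48.

y ≈ 633.5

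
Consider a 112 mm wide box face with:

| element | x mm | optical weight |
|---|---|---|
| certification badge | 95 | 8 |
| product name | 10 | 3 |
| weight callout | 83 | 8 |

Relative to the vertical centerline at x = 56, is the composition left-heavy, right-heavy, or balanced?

right-heavy

Total weight = 8 + 3 + 8 = 19.
x: (8·95 + 3·10 + 8·83) / 19 = 1454 / 19 ≈ 76.53
76.5 vs midline 56 → right-heavy.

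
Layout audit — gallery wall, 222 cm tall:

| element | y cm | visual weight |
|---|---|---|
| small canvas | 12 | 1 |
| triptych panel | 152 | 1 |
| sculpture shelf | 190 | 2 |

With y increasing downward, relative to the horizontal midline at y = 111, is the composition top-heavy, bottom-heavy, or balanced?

bottom-heavy

Σw = 1 + 1 + 2 = 4.
y-moment: 1·12 + 1·152 + 2·190 = 544; centroid 544/4 ≈ 136.00.
136.0 vs midline 111 → bottom-heavy.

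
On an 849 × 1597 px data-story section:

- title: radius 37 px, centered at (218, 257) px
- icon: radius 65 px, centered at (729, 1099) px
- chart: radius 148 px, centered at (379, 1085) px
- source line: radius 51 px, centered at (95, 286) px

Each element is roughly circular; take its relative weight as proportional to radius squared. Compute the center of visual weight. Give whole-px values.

(396, 980)

r² weights: title 37² = 1369, icon 65² = 4225, chart 148² = 21904, source line 51² = 2601. Total = 30099.
x-moment: 1369·218 + 4225·729 + 21904·379 + 2601·95 = 11927178; centroid 11927178/30099 ≈ 396.26.
y-moment: 1369·257 + 4225·1099 + 21904·1085 + 2601·286 = 29504834; centroid 29504834/30099 ≈ 980.26.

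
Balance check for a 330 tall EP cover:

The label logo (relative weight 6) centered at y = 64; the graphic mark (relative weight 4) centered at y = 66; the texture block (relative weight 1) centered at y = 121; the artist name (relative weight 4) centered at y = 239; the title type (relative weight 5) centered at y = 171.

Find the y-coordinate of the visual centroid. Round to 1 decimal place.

Total weight = 6 + 4 + 1 + 4 + 5 = 20.
Σw·y = 6·64 + 4·66 + 1·121 + 4·239 + 5·171 = 2580, so ȳ = 2580/20 ≈ 129.00.

y ≈ 129.0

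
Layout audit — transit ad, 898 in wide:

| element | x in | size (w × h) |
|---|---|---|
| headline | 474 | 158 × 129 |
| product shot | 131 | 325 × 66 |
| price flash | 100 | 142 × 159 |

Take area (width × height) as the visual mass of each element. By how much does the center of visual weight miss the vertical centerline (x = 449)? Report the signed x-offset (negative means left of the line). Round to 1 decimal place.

≈ -220.3 in

Areas → weights: headline 158·129 = 20382, product shot 325·66 = 21450, price flash 142·159 = 22578; Σw = 64410.
x-moment: 20382·474 + 21450·131 + 22578·100 = 14728818; centroid 14728818/64410 ≈ 228.67.
Offset from x = 449: 228.67 − 449 ≈ -220.33.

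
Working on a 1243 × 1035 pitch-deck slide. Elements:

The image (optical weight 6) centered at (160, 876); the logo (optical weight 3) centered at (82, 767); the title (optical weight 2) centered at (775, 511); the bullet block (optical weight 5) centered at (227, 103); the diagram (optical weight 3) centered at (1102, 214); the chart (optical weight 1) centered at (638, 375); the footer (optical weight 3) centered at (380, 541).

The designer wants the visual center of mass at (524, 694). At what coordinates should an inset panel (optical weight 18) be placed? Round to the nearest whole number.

With the inset panel, Σw becomes 6 + 3 + 2 + 5 + 3 + 1 + 3 + 18 = 41.
x: target moment 41×524 = 21484; current 6·160 + 3·82 + 2·775 + 5·227 + 3·1102 + 1·638 + 3·380 = 8975; the inset panel supplies 12509, so x = 12509/18 ≈ 694.94.
y: target moment 41×694 = 28454; current 6·876 + 3·767 + 2·511 + 5·103 + 3·214 + 1·375 + 3·541 = 11734; the inset panel supplies 16720, so y = 16720/18 ≈ 928.89.

(695, 929)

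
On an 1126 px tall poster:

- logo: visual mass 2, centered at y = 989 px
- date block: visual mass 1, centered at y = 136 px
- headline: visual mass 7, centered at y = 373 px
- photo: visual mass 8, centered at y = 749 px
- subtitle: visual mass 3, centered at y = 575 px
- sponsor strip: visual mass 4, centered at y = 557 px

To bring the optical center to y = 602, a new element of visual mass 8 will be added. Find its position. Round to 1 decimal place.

y ≈ 649.5

With the new element, Σw becomes 2 + 1 + 7 + 8 + 3 + 4 + 8 = 33.
Along y: (14670 + 8·y) / 33 = 602 (existing moment 2·989 + 1·136 + 7·373 + 8·749 + 3·575 + 4·557 = 14670) ⇒ y = (19866 − 14670) / 8 ≈ 649.50.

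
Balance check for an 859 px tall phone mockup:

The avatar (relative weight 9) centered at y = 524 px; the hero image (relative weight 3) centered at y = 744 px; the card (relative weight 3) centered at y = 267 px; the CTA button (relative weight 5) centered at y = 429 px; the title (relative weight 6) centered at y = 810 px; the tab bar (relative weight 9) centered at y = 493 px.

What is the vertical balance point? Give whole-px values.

Weights sum to 9 + 3 + 3 + 5 + 6 + 9 = 35.
y: (9·524 + 3·744 + 3·267 + 5·429 + 6·810 + 9·493) / 35 = 19191 / 35 ≈ 548.31

y ≈ 548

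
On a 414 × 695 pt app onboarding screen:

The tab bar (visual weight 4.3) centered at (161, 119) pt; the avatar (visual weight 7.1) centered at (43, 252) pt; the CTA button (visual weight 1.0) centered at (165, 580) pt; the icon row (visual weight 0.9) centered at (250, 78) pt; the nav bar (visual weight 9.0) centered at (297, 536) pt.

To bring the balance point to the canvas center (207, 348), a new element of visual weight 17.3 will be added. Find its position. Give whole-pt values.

With the new element, Σw becomes 4.3 + 7.1 + 1.0 + 0.9 + 9.0 + 17.3 = 39.6.
x: need Σw·x = 39.6·207 = 8197.2. Existing = 4.3·161 + 7.1·43 + 1.0·165 + 0.9·250 + 9.0·297 = 4060.6. Remainder 4136.6 / 17.3 ≈ 239.11.
y: need Σw·y = 39.6·348 = 13780.8. Existing = 4.3·119 + 7.1·252 + 1.0·580 + 0.9·78 + 9.0·536 = 7775.1. Remainder 6005.7 / 17.3 ≈ 347.15.

(239, 347)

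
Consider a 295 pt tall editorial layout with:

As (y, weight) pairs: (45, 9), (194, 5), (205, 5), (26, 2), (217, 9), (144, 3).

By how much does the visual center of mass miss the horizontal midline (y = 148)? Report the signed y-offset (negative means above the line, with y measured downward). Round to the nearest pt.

Total weight = 9 + 5 + 5 + 2 + 9 + 3 = 33.
y-moment: 9·45 + 5·194 + 5·205 + 2·26 + 9·217 + 3·144 = 4837; centroid 4837/33 ≈ 146.58.
Against y = 148, that's 146.58 − 148 = -1.42.

≈ -1 pt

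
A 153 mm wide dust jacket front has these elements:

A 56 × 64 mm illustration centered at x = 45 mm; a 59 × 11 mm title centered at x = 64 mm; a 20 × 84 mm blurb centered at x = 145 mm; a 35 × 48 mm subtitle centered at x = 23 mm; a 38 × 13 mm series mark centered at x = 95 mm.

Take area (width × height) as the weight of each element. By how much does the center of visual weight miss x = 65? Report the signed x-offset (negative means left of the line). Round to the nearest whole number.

Areas: illustration 56·64 = 3584, title 59·11 = 649, blurb 20·84 = 1680, subtitle 35·48 = 1680, series mark 38·13 = 494. Total weight = 8087.
x-moment: 3584·45 + 649·64 + 1680·145 + 1680·23 + 494·95 = 531986; centroid 531986/8087 ≈ 65.78.
Against x = 65, that's 65.78 − 65 = 0.78.

≈ 1 mm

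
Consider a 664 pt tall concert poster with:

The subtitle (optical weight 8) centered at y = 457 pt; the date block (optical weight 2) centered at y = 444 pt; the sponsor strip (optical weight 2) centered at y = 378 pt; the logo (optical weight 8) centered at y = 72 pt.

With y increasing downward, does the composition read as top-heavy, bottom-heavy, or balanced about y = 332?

Σw = 8 + 2 + 2 + 8 = 20.
y: (8·457 + 2·444 + 2·378 + 8·72) / 20 = 5876 / 20 ≈ 293.80
293.8 vs midline 332 → top-heavy.

top-heavy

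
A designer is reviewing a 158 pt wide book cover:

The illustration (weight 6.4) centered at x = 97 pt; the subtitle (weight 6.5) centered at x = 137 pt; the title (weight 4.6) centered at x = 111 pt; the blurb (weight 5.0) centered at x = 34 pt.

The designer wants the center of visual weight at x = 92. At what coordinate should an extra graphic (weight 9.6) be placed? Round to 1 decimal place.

x ≈ 79.3

With the extra graphic, Σw becomes 6.4 + 6.5 + 4.6 + 5.0 + 9.6 = 32.1.
x: target moment 32.1×92 = 2953.2; current 6.4·97 + 6.5·137 + 4.6·111 + 5.0·34 = 2191.9; the extra graphic supplies 761.3, so x = 761.3/9.6 ≈ 79.30.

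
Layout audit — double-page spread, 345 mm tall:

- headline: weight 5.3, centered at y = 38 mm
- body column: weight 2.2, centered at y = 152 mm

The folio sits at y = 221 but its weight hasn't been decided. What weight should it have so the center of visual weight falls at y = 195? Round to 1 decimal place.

w ≈ 35.6

Known weights sum to 5.3 + 2.2 = 7.5; their moment is 5.3·38 + 2.2·152 = 535.8.
Balance at y = 195 requires (535.8 + w·221) / (7.5 + w) = 195.
Solving: w = (195·7.5 − 535.8) / (221 − 195) = 926.7 / 26 ≈ 35.64.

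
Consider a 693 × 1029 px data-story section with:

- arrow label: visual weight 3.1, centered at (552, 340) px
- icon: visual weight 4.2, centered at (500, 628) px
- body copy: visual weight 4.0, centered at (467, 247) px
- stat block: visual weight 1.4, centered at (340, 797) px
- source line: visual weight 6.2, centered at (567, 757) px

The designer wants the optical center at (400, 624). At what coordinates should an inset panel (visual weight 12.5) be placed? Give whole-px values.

After adding the inset panel, total weight = 3.1 + 4.2 + 4.0 + 1.4 + 6.2 + 12.5 = 31.4.
x: need Σw·x = 31.4·400 = 12560.0. Existing = 3.1·552 + 4.2·500 + 4.0·467 + 1.4·340 + 6.2·567 = 9670.6. Remainder 2889.4 / 12.5 ≈ 231.15.
y: need Σw·y = 31.4·624 = 19593.6. Existing = 3.1·340 + 4.2·628 + 4.0·247 + 1.4·797 + 6.2·757 = 10488.8. Remainder 9104.8 / 12.5 ≈ 728.38.

(231, 728)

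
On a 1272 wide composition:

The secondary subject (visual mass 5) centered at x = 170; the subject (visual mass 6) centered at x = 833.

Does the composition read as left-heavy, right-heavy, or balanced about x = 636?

Σw = 5 + 6 = 11.
Σw·x = 5·170 + 6·833 = 5848, so x̄ = 5848/11 ≈ 531.64.
531.6 lies left of the midline 636, so the layout is left-heavy.

left-heavy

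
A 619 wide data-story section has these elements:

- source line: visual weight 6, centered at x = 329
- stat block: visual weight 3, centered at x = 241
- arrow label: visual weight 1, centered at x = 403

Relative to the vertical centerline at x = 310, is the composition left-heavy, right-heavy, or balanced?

balanced

Weights sum to 6 + 3 + 1 = 10.
x: (6·329 + 3·241 + 1·403) / 10 = 3100 / 10 ≈ 310.00
That equals the midline 310 — balanced.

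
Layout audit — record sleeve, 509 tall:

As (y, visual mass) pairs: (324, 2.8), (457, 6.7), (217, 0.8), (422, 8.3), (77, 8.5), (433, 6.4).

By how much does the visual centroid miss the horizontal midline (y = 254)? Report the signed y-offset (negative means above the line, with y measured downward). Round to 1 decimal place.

≈ 76.5

Σw = 2.8 + 6.7 + 0.8 + 8.3 + 8.5 + 6.4 = 33.5.
y-moment: 2.8·324 + 6.7·457 + 0.8·217 + 8.3·422 + 8.5·77 + 6.4·433 = 11071.0; centroid 11071.0/33.5 ≈ 330.48.
Against y = 254, that's 330.48 − 254 = 76.48.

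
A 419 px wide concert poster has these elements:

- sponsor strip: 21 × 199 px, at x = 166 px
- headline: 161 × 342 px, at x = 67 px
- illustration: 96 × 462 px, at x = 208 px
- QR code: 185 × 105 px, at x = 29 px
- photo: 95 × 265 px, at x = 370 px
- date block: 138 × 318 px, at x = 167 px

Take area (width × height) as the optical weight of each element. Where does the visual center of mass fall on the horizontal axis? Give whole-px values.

x ≈ 160

Areas: sponsor strip 21·199 = 4179, headline 161·342 = 55062, illustration 96·462 = 44352, QR code 185·105 = 19425, photo 95·265 = 25175, date block 138·318 = 43884. Total weight = 192077.
x: moment 30814787 / weight 192077 ≈ 160.43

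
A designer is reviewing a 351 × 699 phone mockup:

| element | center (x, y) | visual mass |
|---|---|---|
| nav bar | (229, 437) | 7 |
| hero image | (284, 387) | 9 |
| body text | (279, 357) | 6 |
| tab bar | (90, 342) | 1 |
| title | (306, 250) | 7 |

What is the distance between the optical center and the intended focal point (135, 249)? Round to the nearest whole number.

Σw = 7 + 9 + 6 + 1 + 7 = 30.
Σw·x = 7·229 + 9·284 + 6·279 + 1·90 + 7·306 = 8065, so x̄ = 8065/30 ≈ 268.83.
Σw·y = 7·437 + 9·387 + 6·357 + 1·342 + 7·250 = 10776, so ȳ = 10776/30 ≈ 359.20.
Offset from (135, 249): Δx ≈ 133.83, Δy ≈ 110.20; distance = √(Δx² + Δy²) ≈ 173.36.

≈ 173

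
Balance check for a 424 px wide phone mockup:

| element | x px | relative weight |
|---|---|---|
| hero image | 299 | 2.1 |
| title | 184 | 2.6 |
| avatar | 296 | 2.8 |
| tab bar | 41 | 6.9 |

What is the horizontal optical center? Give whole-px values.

x ≈ 154

Weights sum to 2.1 + 2.6 + 2.8 + 6.9 = 14.4.
x: (2.1·299 + 2.6·184 + 2.8·296 + 6.9·41) / 14.4 = 2218.0 / 14.4 ≈ 154.03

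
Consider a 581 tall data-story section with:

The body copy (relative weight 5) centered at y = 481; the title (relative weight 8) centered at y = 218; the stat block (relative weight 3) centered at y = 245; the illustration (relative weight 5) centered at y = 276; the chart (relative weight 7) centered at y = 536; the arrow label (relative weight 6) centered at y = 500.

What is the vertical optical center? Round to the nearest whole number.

y ≈ 383

Σw = 5 + 8 + 3 + 5 + 7 + 6 = 34.
y-moment: 5·481 + 8·218 + 3·245 + 5·276 + 7·536 + 6·500 = 13016; centroid 13016/34 ≈ 382.82.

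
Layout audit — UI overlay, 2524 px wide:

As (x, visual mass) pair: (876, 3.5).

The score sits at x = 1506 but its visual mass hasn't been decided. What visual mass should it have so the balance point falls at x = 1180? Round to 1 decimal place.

w ≈ 3.3

Known: weight 3.5 with moment 3.5·876 = 3066.0.
For the centroid to hit 1180: (3066.0 + w·1506) / (3.5 + w) = 1180.
Rearranging, w·(1506 − 1180) = 1180·3.5 − 3066.0 = 1064.0, so w ≈ 1064.0/326 = 3.26.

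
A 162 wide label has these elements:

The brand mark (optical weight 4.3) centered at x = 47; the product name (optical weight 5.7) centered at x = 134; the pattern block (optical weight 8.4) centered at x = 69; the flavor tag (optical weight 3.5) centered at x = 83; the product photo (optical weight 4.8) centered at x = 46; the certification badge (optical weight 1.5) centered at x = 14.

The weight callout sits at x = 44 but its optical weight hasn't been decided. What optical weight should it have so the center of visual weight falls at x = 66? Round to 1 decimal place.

Fixed elements: Σw = 4.3 + 5.7 + 8.4 + 3.5 + 4.8 + 1.5 = 28.2, Σw·x = 4.3·47 + 5.7·134 + 8.4·69 + 3.5·83 + 4.8·46 + 1.5·14 = 2077.8.
Balance at x = 66 requires (2077.8 + w·44) / (28.2 + w) = 66.
Solving: w = (66·28.2 − 2077.8) / (44 − 66) = -216.6 / -22 ≈ 9.85.

w ≈ 9.8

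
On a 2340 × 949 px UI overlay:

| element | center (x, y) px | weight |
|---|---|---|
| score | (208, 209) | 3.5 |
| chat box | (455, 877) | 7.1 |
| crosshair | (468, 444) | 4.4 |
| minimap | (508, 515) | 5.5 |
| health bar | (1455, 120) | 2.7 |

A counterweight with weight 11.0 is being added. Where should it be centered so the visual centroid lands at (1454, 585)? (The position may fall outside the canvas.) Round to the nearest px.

(3362, 722)

With the counterweight, Σw becomes 3.5 + 7.1 + 4.4 + 5.5 + 2.7 + 11.0 = 34.2.
Along x: (12740.2 + 11.0·x) / 34.2 = 1454 (existing moment 3.5·208 + 7.1·455 + 4.4·468 + 5.5·508 + 2.7·1455 = 12740.2) ⇒ x = (49726.8 − 12740.2) / 11.0 ≈ 3362.42.
Along y: (12068.3 + 11.0·y) / 34.2 = 585 (existing moment 3.5·209 + 7.1·877 + 4.4·444 + 5.5·515 + 2.7·120 = 12068.3) ⇒ y = (20007.0 − 12068.3) / 11.0 ≈ 721.70.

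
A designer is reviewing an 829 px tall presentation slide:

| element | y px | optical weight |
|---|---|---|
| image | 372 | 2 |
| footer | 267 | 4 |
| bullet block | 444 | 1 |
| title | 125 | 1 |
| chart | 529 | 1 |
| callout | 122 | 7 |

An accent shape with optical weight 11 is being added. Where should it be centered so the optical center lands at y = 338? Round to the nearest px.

After adding the accent shape, total weight = 2 + 4 + 1 + 1 + 1 + 7 + 11 = 27.
Along y: (3764 + 11·y) / 27 = 338 (existing moment 2·372 + 4·267 + 1·444 + 1·125 + 1·529 + 7·122 = 3764) ⇒ y = (9126 − 3764) / 11 ≈ 487.45.

y ≈ 487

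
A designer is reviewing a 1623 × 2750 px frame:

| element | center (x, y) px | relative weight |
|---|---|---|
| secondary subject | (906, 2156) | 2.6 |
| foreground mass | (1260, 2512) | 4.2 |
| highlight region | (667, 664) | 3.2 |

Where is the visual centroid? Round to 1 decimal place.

Weights sum to 2.6 + 4.2 + 3.2 = 10.0.
Σw·x = 2.6·906 + 4.2·1260 + 3.2·667 = 9782.0, so x̄ = 9782.0/10.0 ≈ 978.20.
Σw·y = 2.6·2156 + 4.2·2512 + 3.2·664 = 18280.8, so ȳ = 18280.8/10.0 ≈ 1828.08.

(978.2, 1828.1)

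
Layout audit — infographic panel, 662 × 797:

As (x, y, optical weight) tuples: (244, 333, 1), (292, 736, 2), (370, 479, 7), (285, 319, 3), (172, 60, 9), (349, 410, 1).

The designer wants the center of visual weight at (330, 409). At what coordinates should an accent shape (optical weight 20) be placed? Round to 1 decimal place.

New total weight: (1 + 2 + 7 + 3 + 9 + 1) + 20 = 43.
x: target moment 43×330 = 14190; current 1·244 + 2·292 + 7·370 + 3·285 + 9·172 + 1·349 = 6170; the accent shape supplies 8020, so x = 8020/20 ≈ 401.00.
y: target moment 43×409 = 17587; current 1·333 + 2·736 + 7·479 + 3·319 + 9·60 + 1·410 = 7065; the accent shape supplies 10522, so y = 10522/20 ≈ 526.10.

(401.0, 526.1)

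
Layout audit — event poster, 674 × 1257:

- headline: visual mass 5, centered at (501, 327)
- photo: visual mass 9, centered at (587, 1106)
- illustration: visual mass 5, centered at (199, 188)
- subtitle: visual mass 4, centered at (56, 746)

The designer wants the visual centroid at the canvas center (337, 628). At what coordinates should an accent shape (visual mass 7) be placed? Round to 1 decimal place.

New total weight: (5 + 9 + 5 + 4) + 7 = 30.
x: target moment 30×337 = 10110; current 5·501 + 9·587 + 5·199 + 4·56 = 9007; the accent shape supplies 1103, so x = 1103/7 ≈ 157.57.
y: target moment 30×628 = 18840; current 5·327 + 9·1106 + 5·188 + 4·746 = 15513; the accent shape supplies 3327, so y = 3327/7 ≈ 475.29.

(157.6, 475.3)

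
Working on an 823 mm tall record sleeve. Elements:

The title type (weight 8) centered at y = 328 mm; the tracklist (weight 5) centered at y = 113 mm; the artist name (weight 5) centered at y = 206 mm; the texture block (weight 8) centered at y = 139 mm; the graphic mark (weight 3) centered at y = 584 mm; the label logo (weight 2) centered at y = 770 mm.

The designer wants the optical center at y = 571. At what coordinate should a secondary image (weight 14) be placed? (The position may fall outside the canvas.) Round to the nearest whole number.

With the secondary image, Σw becomes 8 + 5 + 5 + 8 + 3 + 2 + 14 = 45.
y: need Σw·y = 45·571 = 25695. Existing = 8·328 + 5·113 + 5·206 + 8·139 + 3·584 + 2·770 = 8623. Remainder 17072 / 14 ≈ 1219.43.

y ≈ 1219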